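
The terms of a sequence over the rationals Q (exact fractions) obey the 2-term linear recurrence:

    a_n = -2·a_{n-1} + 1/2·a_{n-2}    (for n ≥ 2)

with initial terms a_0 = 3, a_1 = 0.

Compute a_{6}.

a_2 = -2·0 + 1/2·3 = 3/2
a_3 = -2·3/2 + 1/2·0 = -3
a_4 = -2·-3 + 1/2·3/2 = 27/4
a_5 = -2·27/4 + 1/2·-3 = -15
a_6 = -2·-15 + 1/2·27/4 = 267/8

267/8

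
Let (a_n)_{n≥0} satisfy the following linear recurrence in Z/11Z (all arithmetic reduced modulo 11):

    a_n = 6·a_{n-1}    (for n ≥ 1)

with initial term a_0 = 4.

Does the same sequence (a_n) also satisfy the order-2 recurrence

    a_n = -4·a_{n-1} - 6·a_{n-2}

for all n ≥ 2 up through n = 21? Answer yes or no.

Terms a_0..a_21: 4, 2, 1, 6, 3, 7, 9, 10, 5, 8, 4, 2, 1, 6, 3, 7, 9, 10, 5, 8, 4, 2
n=2: candidate gives 1, actual a_2 = 1 ✓
n=3: candidate gives 6, actual a_3 = 6 ✓
n=4: candidate gives 3, actual a_4 = 3 ✓
n=5: candidate gives 7, actual a_5 = 7 ✓
n=6: candidate gives 9, actual a_6 = 9 ✓
n=7: candidate gives 10, actual a_7 = 10 ✓
n=8: candidate gives 5, actual a_8 = 5 ✓
n=9: candidate gives 8, actual a_9 = 8 ✓
n=10: candidate gives 4, actual a_10 = 4 ✓
n=11: candidate gives 2, actual a_11 = 2 ✓
n=12: candidate gives 1, actual a_12 = 1 ✓
n=13: candidate gives 6, actual a_13 = 6 ✓
n=14: candidate gives 3, actual a_14 = 3 ✓
n=15: candidate gives 7, actual a_15 = 7 ✓
n=16: candidate gives 9, actual a_16 = 9 ✓
n=17: candidate gives 10, actual a_17 = 10 ✓
n=18: candidate gives 5, actual a_18 = 5 ✓
n=19: candidate gives 8, actual a_19 = 8 ✓
n=20: candidate gives 4, actual a_20 = 4 ✓
n=21: candidate gives 2, actual a_21 = 2 ✓

yes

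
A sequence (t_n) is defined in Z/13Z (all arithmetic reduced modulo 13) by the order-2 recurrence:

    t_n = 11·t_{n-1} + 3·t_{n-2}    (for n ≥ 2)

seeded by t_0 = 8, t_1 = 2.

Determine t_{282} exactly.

t_2 = 11·2 + 3·8 = 7
t_3 = 11·7 + 3·2 = 5
t_4 = 11·5 + 3·7 = 11
t_5 = 11·11 + 3·5 = 6
t_6 = 11·6 + 3·11 = 8
t_7 = 11·8 + 3·6 = 2
(t_6, t_7) = (8, 2) = (t_0, t_1), so the sequence has period 6.
282 ≡ 0 (mod 6), hence t_282 = t_0 = 8.

8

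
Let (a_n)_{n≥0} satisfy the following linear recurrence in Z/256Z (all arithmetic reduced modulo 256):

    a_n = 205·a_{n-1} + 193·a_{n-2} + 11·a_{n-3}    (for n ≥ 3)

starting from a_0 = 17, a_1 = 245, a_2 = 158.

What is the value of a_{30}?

a_3 = 205·158 + 193·245 + 11·17 = 246
a_4 = 205·246 + 193·158 + 11·245 = 163
a_5 = 205·163 + 193·246 + 11·158 = 199
a_6 = 205·199 + 193·163 + 11·246 = 208
a_7 = 205·208 + 193·199 + 11·163 = 152
a_8 = 205·152 + 193·208 + 11·199 = 21
a_9 = 205·21 + 193·152 + 11·208 = 89
a_10 = 205·89 + 193·21 + 11·152 = 162
a_11 = 205·162 + 193·89 + 11·21 = 186
a_12 = 205·186 + 193·162 + 11·89 = 231
a_13 = 205·231 + 193·186 + 11·162 = 43
a_14 = 205·43 + 193·231 + 11·186 = 148
a_15 = 205·148 + 193·43 + 11·231 = 220
a_16 = 205·220 + 193·148 + 11·43 = 153
a_17 = 205·153 + 193·220 + 11·148 = 189
a_18 = 205·189 + 193·153 + 11·220 = 38
a_19 = 205·38 + 193·189 + 11·153 = 126
a_20 = 205·126 + 193·38 + 11·189 = 171
a_21 = 205·171 + 193·126 + 11·38 = 143
a_22 = 205·143 + 193·171 + 11·126 = 216
a_23 = 205·216 + 193·143 + 11·171 = 32
a_24 = 205·32 + 193·216 + 11·143 = 157
a_25 = 205·157 + 193·32 + 11·216 = 33
a_26 = 205·33 + 193·157 + 11·32 = 42
a_27 = 205·42 + 193·33 + 11·157 = 66
a_28 = 205·66 + 193·42 + 11·33 = 239
a_29 = 205·239 + 193·66 + 11·42 = 243
a_30 = 205·243 + 193·239 + 11·66 = 156

156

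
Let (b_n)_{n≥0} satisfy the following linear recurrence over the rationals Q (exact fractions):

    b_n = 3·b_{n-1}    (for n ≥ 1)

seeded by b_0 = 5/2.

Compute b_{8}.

32805/2

b_1 = 3·5/2 = 15/2
b_2 = 3·15/2 = 45/2
b_3 = 3·45/2 = 135/2
b_4 = 3·135/2 = 405/2
b_5 = 3·405/2 = 1215/2
b_6 = 3·1215/2 = 3645/2
b_7 = 3·3645/2 = 10935/2
b_8 = 3·10935/2 = 32805/2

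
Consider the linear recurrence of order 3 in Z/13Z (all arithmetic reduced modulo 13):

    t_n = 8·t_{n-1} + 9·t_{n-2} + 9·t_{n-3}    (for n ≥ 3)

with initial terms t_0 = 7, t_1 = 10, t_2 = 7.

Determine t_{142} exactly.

t_3 = 8·7 + 9·10 + 9·7 = 1
t_4 = 8·1 + 9·7 + 9·10 = 5
t_5 = 8·5 + 9·1 + 9·7 = 8
t_6 = 8·8 + 9·5 + 9·1 = 1
t_7 = 8·1 + 9·8 + 9·5 = 8
t_8 = 8·8 + 9·1 + 9·8 = 2
t_9 = 8·2 + 9·8 + 9·1 = 6
t_10 = 8·6 + 9·2 + 9·8 = 8
t_11 = 8·8 + 9·6 + 9·2 = 6
t_12 = 8·6 + 9·8 + 9·6 = 5
t_13 = 8·5 + 9·6 + 9·8 = 10
t_14 = 8·10 + 9·5 + 9·6 = 10
t_15 = 8·10 + 9·10 + 9·5 = 7
t_16 = 8·7 + 9·10 + 9·10 = 2
t_17 = 8·2 + 9·7 + 9·10 = 0
t_18 = 8·0 + 9·2 + 9·7 = 3
t_19 = 8·3 + 9·0 + 9·2 = 3
t_20 = 8·3 + 9·3 + 9·0 = 12
t_21 = 8·12 + 9·3 + 9·3 = 7
t_22 = 8·7 + 9·12 + 9·3 = 9
t_23 = 8·9 + 9·7 + 9·12 = 9
t_24 = 8·9 + 9·9 + 9·7 = 8
t_25 = 8·8 + 9·9 + 9·9 = 5
t_26 = 8·5 + 9·8 + 9·9 = 11
t_27 = 8·11 + 9·5 + 9·8 = 10
t_28 = 8·10 + 9·11 + 9·5 = 3
t_29 = 8·3 + 9·10 + 9·11 = 5
t_30 = 8·5 + 9·3 + 9·10 = 1
t_31 = 8·1 + 9·5 + 9·3 = 2
t_32 = 8·2 + 9·1 + 9·5 = 5
t_33 = 8·5 + 9·2 + 9·1 = 2
t_34 = 8·2 + 9·5 + 9·2 = 1
t_35 = 8·1 + 9·2 + 9·5 = 6
t_36 = 8·6 + 9·1 + 9·2 = 10
t_37 = 8·10 + 9·6 + 9·1 = 0
t_38 = 8·0 + 9·10 + 9·6 = 1
t_39 = 8·1 + 9·0 + 9·10 = 7
t_40 = 8·7 + 9·1 + 9·0 = 0
t_41 = 8·0 + 9·7 + 9·1 = 7
t_42 = 8·7 + 9·0 + 9·7 = 2
t_43 = 8·2 + 9·7 + 9·0 = 1
t_44 = 8·1 + 9·2 + 9·7 = 11
t_45 = 8·11 + 9·1 + 9·2 = 11
t_46 = 8·11 + 9·11 + 9·1 = 1
t_47 = 8·1 + 9·11 + 9·11 = 11
t_48 = 8·11 + 9·1 + 9·11 = 1
t_49 = 8·1 + 9·11 + 9·1 = 12
t_50 = 8·12 + 9·1 + 9·11 = 9
t_51 = 8·9 + 9·12 + 9·1 = 7
t_52 = 8·7 + 9·9 + 9·12 = 11
t_53 = 8·11 + 9·7 + 9·9 = 11
t_54 = 8·11 + 9·11 + 9·7 = 3
t_55 = 8·3 + 9·11 + 9·11 = 1
t_56 = 8·1 + 9·3 + 9·11 = 4
t_57 = 8·4 + 9·1 + 9·3 = 3
t_58 = 8·3 + 9·4 + 9·1 = 4
t_59 = 8·4 + 9·3 + 9·4 = 4
t_60 = 8·4 + 9·4 + 9·3 = 4
t_61 = 8·4 + 9·4 + 9·4 = 0
t_62 = 8·0 + 9·4 + 9·4 = 7
t_63 = 8·7 + 9·0 + 9·4 = 1
t_64 = 8·1 + 9·7 + 9·0 = 6
t_65 = 8·6 + 9·1 + 9·7 = 3
t_66 = 8·3 + 9·6 + 9·1 = 9
t_67 = 8·9 + 9·3 + 9·6 = 10
t_68 = 8·10 + 9·9 + 9·3 = 6
t_69 = 8·6 + 9·10 + 9·9 = 11
t_70 = 8·11 + 9·6 + 9·10 = 11
t_71 = 8·11 + 9·11 + 9·6 = 7
t_72 = 8·7 + 9·11 + 9·11 = 7
t_73 = 8·7 + 9·7 + 9·11 = 10
t_74 = 8·10 + 9·7 + 9·7 = 11
t_75 = 8·11 + 9·10 + 9·7 = 7
t_76 = 8·7 + 9·11 + 9·10 = 11
t_77 = 8·11 + 9·7 + 9·11 = 3
t_78 = 8·3 + 9·11 + 9·7 = 4
t_79 = 8·4 + 9·3 + 9·11 = 2
t_80 = 8·2 + 9·4 + 9·3 = 1
t_81 = 8·1 + 9·2 + 9·4 = 10
t_82 = 8·10 + 9·1 + 9·2 = 3
t_83 = 8·3 + 9·10 + 9·1 = 6
t_84 = 8·6 + 9·3 + 9·10 = 9
t_85 = 8·9 + 9·6 + 9·3 = 10
t_86 = 8·10 + 9·9 + 9·6 = 7
t_87 = 8·7 + 9·10 + 9·9 = 6
t_88 = 8·6 + 9·7 + 9·10 = 6
t_89 = 8·6 + 9·6 + 9·7 = 9
t_90 = 8·9 + 9·6 + 9·6 = 11
t_91 = 8·11 + 9·9 + 9·6 = 2
t_92 = 8·2 + 9·11 + 9·9 = 1
t_93 = 8·1 + 9·2 + 9·11 = 8
t_94 = 8·8 + 9·1 + 9·2 = 0
t_95 = 8·0 + 9·8 + 9·1 = 3
t_96 = 8·3 + 9·0 + 9·8 = 5
t_97 = 8·5 + 9·3 + 9·0 = 2
t_98 = 8·2 + 9·5 + 9·3 = 10
t_99 = 8·10 + 9·2 + 9·5 = 0
t_100 = 8·0 + 9·10 + 9·2 = 4
t_101 = 8·4 + 9·0 + 9·10 = 5
t_102 = 8·5 + 9·4 + 9·0 = 11
t_103 = 8·11 + 9·5 + 9·4 = 0
t_104 = 8·0 + 9·11 + 9·5 = 1
t_105 = 8·1 + 9·0 + 9·11 = 3
t_106 = 8·3 + 9·1 + 9·0 = 7
t_107 = 8·7 + 9·3 + 9·1 = 1
t_108 = 8·1 + 9·7 + 9·3 = 7
t_109 = 8·7 + 9·1 + 9·7 = 11
t_110 = 8·11 + 9·7 + 9·1 = 4
t_111 = 8·4 + 9·11 + 9·7 = 12
t_112 = 8·12 + 9·4 + 9·11 = 10
t_113 = 8·10 + 9·12 + 9·4 = 3
t_114 = 8·3 + 9·10 + 9·12 = 1
t_115 = 8·1 + 9·3 + 9·10 = 8
t_116 = 8·8 + 9·1 + 9·3 = 9
t_117 = 8·9 + 9·8 + 9·1 = 10
t_118 = 8·10 + 9·9 + 9·8 = 12
t_119 = 8·12 + 9·10 + 9·9 = 7
t_120 = 8·7 + 9·12 + 9·10 = 7
t_121 = 8·7 + 9·7 + 9·12 = 6
t_122 = 8·6 + 9·7 + 9·7 = 5
t_123 = 8·5 + 9·6 + 9·7 = 1
t_124 = 8·1 + 9·5 + 9·6 = 3
t_125 = 8·3 + 9·1 + 9·5 = 0
t_126 = 8·0 + 9·3 + 9·1 = 10
t_127 = 8·10 + 9·0 + 9·3 = 3
t_128 = 8·3 + 9·10 + 9·0 = 10
t_129 = 8·10 + 9·3 + 9·10 = 2
t_130 = 8·2 + 9·10 + 9·3 = 3
t_131 = 8·3 + 9·2 + 9·10 = 2
t_132 = 8·2 + 9·3 + 9·2 = 9
t_133 = 8·9 + 9·2 + 9·3 = 0
t_134 = 8·0 + 9·9 + 9·2 = 8
t_135 = 8·8 + 9·0 + 9·9 = 2
t_136 = 8·2 + 9·8 + 9·0 = 10
t_137 = 8·10 + 9·2 + 9·8 = 1
t_138 = 8·1 + 9·10 + 9·2 = 12
t_139 = 8·12 + 9·1 + 9·10 = 0
t_140 = 8·0 + 9·12 + 9·1 = 0
t_141 = 8·0 + 9·0 + 9·12 = 4
t_142 = 8·4 + 9·0 + 9·0 = 6

6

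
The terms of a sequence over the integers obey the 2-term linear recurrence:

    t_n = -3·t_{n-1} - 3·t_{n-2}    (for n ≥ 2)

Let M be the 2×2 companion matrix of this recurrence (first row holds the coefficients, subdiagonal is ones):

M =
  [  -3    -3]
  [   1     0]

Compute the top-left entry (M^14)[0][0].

(M^14)[0][0] is the top entry after applying M 14 times to the unit state (1, 0). Equivalently it is h_{15} for the auxiliary sequence (h_n) obeying the same recurrence with h_1 = 1 and h_i = 0 for 0 ≤ i < 1:
h_2 = -3·1 + -3·0 = -3
h_3 = -3·-3 + -3·1 = 6
h_4 = -3·6 + -3·-3 = -9
h_5 = -3·-9 + -3·6 = 9
h_6 = -3·9 + -3·-9 = 0
h_7 = -3·0 + -3·9 = -27
h_8 = -3·-27 + -3·0 = 81
h_9 = -3·81 + -3·-27 = -162
h_10 = -3·-162 + -3·81 = 243
h_11 = -3·243 + -3·-162 = -243
h_12 = -3·-243 + -3·243 = 0
h_13 = -3·0 + -3·-243 = 729
h_14 = -3·729 + -3·0 = -2187
h_15 = -3·-2187 + -3·729 = 4374

4374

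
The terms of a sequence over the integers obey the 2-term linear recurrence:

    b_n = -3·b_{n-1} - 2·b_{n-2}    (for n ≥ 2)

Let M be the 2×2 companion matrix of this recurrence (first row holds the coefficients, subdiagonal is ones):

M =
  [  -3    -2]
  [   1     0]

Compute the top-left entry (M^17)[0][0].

(M^17)[0][0] is the top entry after applying M 17 times to the unit state (1, 0). Equivalently it is h_{18} for the auxiliary sequence (h_n) obeying the same recurrence with h_1 = 1 and h_i = 0 for 0 ≤ i < 1:
h_2 = -3·1 + -2·0 = -3
h_3 = -3·-3 + -2·1 = 7
h_4 = -3·7 + -2·-3 = -15
h_5 = -3·-15 + -2·7 = 31
h_6 = -3·31 + -2·-15 = -63
h_7 = -3·-63 + -2·31 = 127
h_8 = -3·127 + -2·-63 = -255
h_9 = -3·-255 + -2·127 = 511
h_10 = -3·511 + -2·-255 = -1023
h_11 = -3·-1023 + -2·511 = 2047
h_12 = -3·2047 + -2·-1023 = -4095
h_13 = -3·-4095 + -2·2047 = 8191
h_14 = -3·8191 + -2·-4095 = -16383
h_15 = -3·-16383 + -2·8191 = 32767
h_16 = -3·32767 + -2·-16383 = -65535
h_17 = -3·-65535 + -2·32767 = 131071
h_18 = -3·131071 + -2·-65535 = -262143

-262143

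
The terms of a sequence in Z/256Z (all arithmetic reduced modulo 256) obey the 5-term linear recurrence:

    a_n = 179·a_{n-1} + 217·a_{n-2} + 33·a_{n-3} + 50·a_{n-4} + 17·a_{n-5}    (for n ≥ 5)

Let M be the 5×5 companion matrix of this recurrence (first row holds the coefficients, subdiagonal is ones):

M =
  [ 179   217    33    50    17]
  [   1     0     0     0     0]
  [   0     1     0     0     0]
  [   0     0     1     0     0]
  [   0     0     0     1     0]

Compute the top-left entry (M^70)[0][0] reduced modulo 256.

(M^70)[0][0] is the top entry after applying M 70 times to the unit state (1, 0, 0, 0, 0). Equivalently it is h_{74} for the auxiliary sequence (h_n) obeying the same recurrence with h_4 = 1 and h_i = 0 for 0 ≤ i < 4:
h_5 = 179·1 + 217·0 + 33·0 + 50·0 + 17·0 = 179
h_6 = 179·179 + 217·1 + 33·0 + 50·0 + 17·0 = 2
h_7 = 179·2 + 217·179 + 33·1 + 50·0 + 17·0 = 66
h_8 = 179·66 + 217·2 + 33·179 + 50·1 + 17·0 = 29
h_9 = 179·29 + 217·66 + 33·2 + 50·179 + 17·1 = 130
h_10 = 179·130 + 217·29 + 33·66 + 50·2 + 17·179 = 68
h_11 = 179·68 + 217·130 + 33·29 + 50·66 + 17·2 = 129
h_12 = 179·129 + 217·68 + 33·130 + 50·29 + 17·66 = 165
h_13 = 179·165 + 217·129 + 33·68 + 50·130 + 17·29 = 205
h_14 = 179·205 + 217·165 + 33·129 + 50·68 + 17·130 = 191
h_15 = 179·191 + 217·205 + 33·165 + 50·129 + 17·68 = 77
h_16 = 179·77 + 217·191 + 33·205 + 50·165 + 17·129 = 246
h_17 = 179·246 + 217·77 + 33·191 + 50·205 + 17·165 = 229
h_18 = 179·229 + 217·246 + 33·77 + 50·191 + 17·205 = 125
h_19 = 179·125 + 217·229 + 33·246 + 50·77 + 17·191 = 243
h_20 = 179·243 + 217·125 + 33·229 + 50·246 + 17·77 = 140
h_21 = 179·140 + 217·243 + 33·125 + 50·229 + 17·246 = 12
h_22 = 179·12 + 217·140 + 33·243 + 50·125 + 17·229 = 2
h_23 = 179·2 + 217·12 + 33·140 + 50·243 + 17·125 = 97
h_24 = 179·97 + 217·2 + 33·12 + 50·140 + 17·243 = 140
h_25 = 179·140 + 217·97 + 33·2 + 50·12 + 17·140 = 3
h_26 = 179·3 + 217·140 + 33·97 + 50·2 + 17·12 = 118
h_27 = 179·118 + 217·3 + 33·140 + 50·97 + 17·2 = 45
h_28 = 179·45 + 217·118 + 33·3 + 50·140 + 17·97 = 169
h_29 = 179·169 + 217·45 + 33·118 + 50·3 + 17·140 = 104
h_30 = 179·104 + 217·169 + 33·45 + 50·118 + 17·3 = 5
h_31 = 179·5 + 217·104 + 33·169 + 50·45 + 17·118 = 16
h_32 = 179·16 + 217·5 + 33·104 + 50·169 + 17·45 = 212
h_33 = 179·212 + 217·16 + 33·5 + 50·104 + 17·169 = 250
h_34 = 179·250 + 217·212 + 33·16 + 50·5 + 17·104 = 116
h_35 = 179·116 + 217·250 + 33·212 + 50·16 + 17·5 = 207
h_36 = 179·207 + 217·116 + 33·250 + 50·212 + 17·16 = 195
h_37 = 179·195 + 217·207 + 33·116 + 50·250 + 17·212 = 172
h_38 = 179·172 + 217·195 + 33·207 + 50·116 + 17·250 = 128
h_39 = 179·128 + 217·172 + 33·195 + 50·207 + 17·116 = 145
h_40 = 179·145 + 217·128 + 33·172 + 50·195 + 17·207 = 228
h_41 = 179·228 + 217·145 + 33·128 + 50·172 + 17·195 = 96
h_42 = 179·96 + 217·228 + 33·145 + 50·128 + 17·172 = 129
h_43 = 179·129 + 217·96 + 33·228 + 50·145 + 17·128 = 201
h_44 = 179·201 + 217·129 + 33·96 + 50·228 + 17·145 = 109
h_45 = 179·109 + 217·201 + 33·129 + 50·96 + 17·228 = 29
h_46 = 179·29 + 217·109 + 33·201 + 50·129 + 17·96 = 39
h_47 = 179·39 + 217·29 + 33·109 + 50·201 + 17·129 = 186
h_48 = 179·186 + 217·39 + 33·29 + 50·109 + 17·201 = 125
h_49 = 179·125 + 217·186 + 33·39 + 50·29 + 17·109 = 255
h_50 = 179·255 + 217·125 + 33·186 + 50·39 + 17·29 = 199
h_51 = 179·199 + 217·255 + 33·125 + 50·186 + 17·39 = 84
h_52 = 179·84 + 217·199 + 33·255 + 50·125 + 17·186 = 14
h_53 = 179·14 + 217·84 + 33·199 + 50·255 + 17·125 = 192
h_54 = 179·192 + 217·14 + 33·84 + 50·199 + 17·255 = 191
h_55 = 179·191 + 217·192 + 33·14 + 50·84 + 17·199 = 186
h_56 = 179·186 + 217·191 + 33·192 + 50·14 + 17·84 = 5
h_57 = 179·5 + 217·186 + 33·191 + 50·192 + 17·14 = 54
h_58 = 179·54 + 217·5 + 33·186 + 50·191 + 17·192 = 7
h_59 = 179·7 + 217·54 + 33·5 + 50·186 + 17·191 = 83
h_60 = 179·83 + 217·7 + 33·54 + 50·5 + 17·186 = 66
h_61 = 179·66 + 217·83 + 33·7 + 50·54 + 17·5 = 73
h_62 = 179·73 + 217·66 + 33·83 + 50·7 + 17·54 = 164
h_63 = 179·164 + 217·73 + 33·66 + 50·83 + 17·7 = 188
h_64 = 179·188 + 217·164 + 33·73 + 50·66 + 17·83 = 72
h_65 = 179·72 + 217·188 + 33·164 + 50·73 + 17·66 = 124
h_66 = 179·124 + 217·72 + 33·188 + 50·164 + 17·73 = 217
h_67 = 179·217 + 217·124 + 33·72 + 50·188 + 17·164 = 187
h_68 = 179·187 + 217·217 + 33·124 + 50·72 + 17·188 = 58
h_69 = 179·58 + 217·187 + 33·217 + 50·124 + 17·72 = 10
h_70 = 179·10 + 217·58 + 33·187 + 50·217 + 17·124 = 225
h_71 = 179·225 + 217·10 + 33·58 + 50·187 + 17·217 = 54
h_72 = 179·54 + 217·225 + 33·10 + 50·58 + 17·187 = 132
h_73 = 179·132 + 217·54 + 33·225 + 50·10 + 17·58 = 225
h_74 = 179·225 + 217·132 + 33·54 + 50·225 + 17·10 = 201

201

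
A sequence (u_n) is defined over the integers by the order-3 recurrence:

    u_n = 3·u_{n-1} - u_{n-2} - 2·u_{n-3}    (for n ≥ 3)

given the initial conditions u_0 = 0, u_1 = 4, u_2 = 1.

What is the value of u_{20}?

-3065535

u_3 = 3·1 + -1·4 + -2·0 = -1
u_4 = 3·-1 + -1·1 + -2·4 = -12
u_5 = 3·-12 + -1·-1 + -2·1 = -37
u_6 = 3·-37 + -1·-12 + -2·-1 = -97
u_7 = 3·-97 + -1·-37 + -2·-12 = -230
u_8 = 3·-230 + -1·-97 + -2·-37 = -519
u_9 = 3·-519 + -1·-230 + -2·-97 = -1133
u_10 = 3·-1133 + -1·-519 + -2·-230 = -2420
u_11 = 3·-2420 + -1·-1133 + -2·-519 = -5089
u_12 = 3·-5089 + -1·-2420 + -2·-1133 = -10581
u_13 = 3·-10581 + -1·-5089 + -2·-2420 = -21814
u_14 = 3·-21814 + -1·-10581 + -2·-5089 = -44683
u_15 = 3·-44683 + -1·-21814 + -2·-10581 = -91073
u_16 = 3·-91073 + -1·-44683 + -2·-21814 = -184908
u_17 = 3·-184908 + -1·-91073 + -2·-44683 = -374285
u_18 = 3·-374285 + -1·-184908 + -2·-91073 = -755801
u_19 = 3·-755801 + -1·-374285 + -2·-184908 = -1523302
u_20 = 3·-1523302 + -1·-755801 + -2·-374285 = -3065535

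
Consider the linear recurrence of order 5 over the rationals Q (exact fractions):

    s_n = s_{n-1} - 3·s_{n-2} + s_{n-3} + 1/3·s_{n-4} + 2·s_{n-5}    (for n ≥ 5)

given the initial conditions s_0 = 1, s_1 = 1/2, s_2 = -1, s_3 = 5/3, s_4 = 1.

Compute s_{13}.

s_5 = 1·1 + -3·5/3 + 1·-1 + 1/3·1/2 + 2·1 = -17/6
s_6 = 1·-17/6 + -3·1 + 1·5/3 + 1/3·-1 + 2·1/2 = -7/2
s_7 = 1·-7/2 + -3·-17/6 + 1·1 + 1/3·5/3 + 2·-1 = 41/9
s_8 = 1·41/9 + -3·-7/2 + 1·-17/6 + 1/3·1 + 2·5/3 = 143/9
s_9 = 1·143/9 + -3·41/9 + 1·-7/2 + 1/3·-17/6 + 2·1 = -2/9
s_10 = 1·-2/9 + -3·143/9 + 1·41/9 + 1/3·-7/2 + 2·-17/6 = -301/6
s_11 = 1·-301/6 + -3·-2/9 + 1·143/9 + 1/3·41/9 + 2·-7/2 = -2111/54
s_12 = 1·-2111/54 + -3·-301/6 + 1·-2/9 + 1/3·143/9 + 2·41/9 = 3391/27
s_13 = 1·3391/27 + -3·-2111/54 + 1·-301/6 + 1/3·-2/9 + 2·143/9 = 6059/27

6059/27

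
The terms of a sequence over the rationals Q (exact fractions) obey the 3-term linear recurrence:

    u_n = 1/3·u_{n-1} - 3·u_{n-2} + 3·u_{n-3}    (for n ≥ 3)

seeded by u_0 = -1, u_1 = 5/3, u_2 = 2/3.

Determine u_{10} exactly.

-9045502/19683

u_3 = 1/3·2/3 + -3·5/3 + 3·-1 = -70/9
u_4 = 1/3·-70/9 + -3·2/3 + 3·5/3 = 11/27
u_5 = 1/3·11/27 + -3·-70/9 + 3·2/3 = 2063/81
u_6 = 1/3·2063/81 + -3·11/27 + 3·-70/9 = -3904/243
u_7 = 1/3·-3904/243 + -3·2063/81 + 3·11/27 = -58714/729
u_8 = 1/3·-58714/729 + -3·-3904/243 + 3·2063/81 = 213797/2187
u_9 = 1/3·213797/2187 + -3·-58714/729 + 3·-3904/243 = 1482851/6561
u_10 = 1/3·1482851/6561 + -3·213797/2187 + 3·-58714/729 = -9045502/19683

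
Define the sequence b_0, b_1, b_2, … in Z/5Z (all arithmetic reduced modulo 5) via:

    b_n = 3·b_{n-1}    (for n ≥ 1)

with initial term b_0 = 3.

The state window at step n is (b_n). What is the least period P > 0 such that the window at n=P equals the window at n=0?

n=0: window = (3)
n=1: window = (4)
n=2: window = (2)
n=3: window = (1)
n=4: window = (3)
window at n=4 equals window at n=0 → period = 4

4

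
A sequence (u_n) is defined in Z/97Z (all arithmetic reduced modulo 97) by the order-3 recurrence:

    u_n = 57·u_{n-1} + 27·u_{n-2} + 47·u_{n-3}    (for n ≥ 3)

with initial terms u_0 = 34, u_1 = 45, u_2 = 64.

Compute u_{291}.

u_3 = 57·64 + 27·45 + 47·34 = 59
u_4 = 57·59 + 27·64 + 47·45 = 28
u_5 = 57·28 + 27·59 + 47·64 = 86
u_6 = 57·86 + 27·28 + 47·59 = 89
u_7 = 57·89 + 27·86 + 47·28 = 78
u_8 = 57·78 + 27·89 + 47·86 = 27
Continuing the recurrence:
  u_9 = 68;  u_10 = 26;  u_11 = 28;  u_12 = 62;  u_13 = 80;  u_14 = 81
  u_15 = 88;  u_16 = 2;  u_17 = 89;  u_18 = 48;  u_19 = 92;  u_20 = 53
  u_21 = 1;  u_22 = 89;  u_23 = 25;  u_24 = 92;  u_25 = 14;  u_26 = 92
  u_27 = 52;  u_28 = 92;  u_29 = 11;  u_30 = 26;  u_31 = 89;  u_32 = 84
  u_33 = 71;  u_34 = 22;  u_35 = 38;  u_36 = 83;  u_37 = 1;  u_38 = 10
  u_39 = 36;  u_40 = 41;  u_41 = 93;  u_42 = 49;  u_43 = 53;  u_44 = 82
  u_45 = 66;  u_46 = 28;  u_47 = 54;  u_48 = 49;  u_49 = 38;  u_50 = 13
  u_51 = 93;  u_52 = 66;  u_53 = 94;  u_54 = 65;  u_55 = 33;  u_56 = 3
  u_57 = 43;  u_58 = 9;  u_59 = 69;  u_60 = 86;  u_61 = 10;  u_62 = 24
  u_63 = 54;  u_64 = 25;  u_65 = 34;  u_66 = 10;  u_67 = 44;  u_68 = 11
  u_69 = 54;  u_70 = 11;  u_71 = 80;  u_72 = 23;  u_73 = 11;  u_74 = 61
  u_75 = 5;  u_76 = 24;  u_77 = 5;  u_78 = 4;  u_79 = 36;  u_80 = 67
  u_81 = 32;  u_82 = 87;  u_83 = 48;  u_84 = 90;  u_85 = 39;  u_86 = 22
  u_87 = 38;  u_88 = 34;  u_89 = 21;  u_90 = 21;  u_91 = 64;  u_92 = 61
  u_93 = 81;  u_94 = 57;  u_95 = 58;  u_96 = 19;  u_97 = 90;  u_98 = 27
  u_99 = 12;  u_100 = 17;  u_101 = 40;  u_102 = 5;  u_103 = 30;  u_104 = 39
  u_105 = 67;  u_106 = 74;  u_107 = 3;  u_108 = 80;  u_109 = 68;  u_110 = 66
  u_111 = 46;  u_112 = 34;  u_113 = 74;  u_114 = 23;  u_115 = 57;  u_116 = 73
  u_117 = 88;  u_118 = 63;  u_119 = 86;  u_120 = 69;  u_121 = 1;  u_122 = 45
  u_123 = 15;  u_124 = 80;  u_125 = 96;  u_126 = 92;  u_127 = 53;  u_128 = 26
  u_129 = 59;  u_130 = 57;  u_131 = 50;  u_132 = 81;  u_133 = 13;  u_134 = 40
  u_135 = 36;  u_136 = 57;  u_137 = 87;  u_138 = 42;  u_139 = 50;  u_140 = 22
  u_141 = 19;  u_142 = 50;  u_143 = 32;  u_144 = 90;  u_145 = 2;  u_146 = 71
  u_147 = 86;  u_148 = 26;  u_149 = 60;  u_150 = 16;  u_151 = 68;  u_152 = 47
  u_153 = 29;  u_154 = 7;  u_155 = 93;  u_156 = 63;  u_157 = 29;  u_158 = 62
  u_159 = 3;  u_160 = 7;  u_161 = 96;  u_162 = 79;  u_163 = 52;  u_164 = 6
  u_165 = 27;  u_166 = 71;  u_167 = 14;  u_168 = 7;  u_169 = 40;  u_170 = 23
  u_171 = 4;  u_172 = 13;  u_173 = 87;  u_174 = 66;  u_175 = 29;  u_176 = 55
  u_177 = 36;  u_178 = 50;  u_179 = 5;  u_180 = 29;  u_181 = 64;  u_182 = 10
  u_183 = 72;  u_184 = 10;  u_185 = 74;  u_186 = 15;  u_187 = 25;  u_188 = 70
  u_189 = 35;  u_190 = 16;  u_191 = 6;  u_192 = 91;  u_193 = 87;  u_194 = 35
  u_195 = 85;  u_196 = 82;  u_197 = 78;  u_198 = 82;  u_199 = 61;  u_200 = 45
  u_201 = 15;  u_202 = 87;  u_203 = 10;  u_204 = 35;  u_205 = 49;  u_206 = 37
  u_207 = 33;  u_208 = 42;  u_209 = 77;  u_210 = 90;  u_211 = 65;  u_212 = 54
  u_213 = 42;  u_214 = 20;  u_215 = 59;  u_216 = 57;  u_217 = 59;  u_218 = 12
  u_219 = 9;  u_220 = 21;  u_221 = 64;  u_222 = 79;  u_223 = 40;  u_224 = 49
  u_225 = 20;  u_226 = 75;  u_227 = 37;  u_228 = 30;  u_229 = 26;  u_230 = 54
  u_231 = 49;  u_232 = 41;  u_233 = 87;  u_234 = 27;  u_235 = 92;  u_236 = 71
  u_237 = 40;  u_238 = 82;  u_239 = 70;  u_240 = 33;  u_241 = 59;  u_242 = 75
  u_243 = 47;  u_244 = 8;  u_245 = 12;  u_246 = 5;  u_247 = 15;  u_248 = 2
  u_249 = 75;  u_250 = 87;  u_251 = 94;  u_252 = 77;  u_253 = 55;  u_254 = 29
  u_255 = 64;  u_256 = 32;  u_257 = 65;  u_258 = 11;  u_259 = 6;  u_260 = 8
  u_261 = 68;  u_262 = 9;  u_263 = 9;  u_264 = 72;  u_265 = 17;  u_266 = 38
  u_267 = 92;  u_268 = 85;  u_269 = 94;  u_270 = 46;  u_271 = 37;  u_272 = 9
  u_273 = 85;  u_274 = 37;  u_275 = 74;  u_276 = 94;  u_277 = 74;  u_278 = 49
  u_279 = 91;  u_280 = 94;  u_281 = 30;  u_282 = 86;  u_283 = 42;  u_284 = 15
  u_285 = 17;  u_286 = 50;  u_287 = 37;  u_288 = 87;  u_289 = 63
u_290 = 57·63 + 27·87 + 47·37 = 16
u_291 = 57·16 + 27·63 + 47·87 = 9

9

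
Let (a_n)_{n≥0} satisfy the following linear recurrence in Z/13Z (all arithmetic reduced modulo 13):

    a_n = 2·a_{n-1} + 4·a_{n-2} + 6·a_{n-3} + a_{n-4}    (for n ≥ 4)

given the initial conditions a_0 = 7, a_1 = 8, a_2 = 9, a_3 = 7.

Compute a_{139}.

1

a_4 = 2·7 + 4·9 + 6·8 + 1·7 = 1
a_5 = 2·1 + 4·7 + 6·9 + 1·8 = 1
a_6 = 2·1 + 4·1 + 6·7 + 1·9 = 5
a_7 = 2·5 + 4·1 + 6·1 + 1·7 = 1
a_8 = 2·1 + 4·5 + 6·1 + 1·1 = 3
a_9 = 2·3 + 4·1 + 6·5 + 1·1 = 2
Continuing the recurrence:
  a_10 = 1;  a_11 = 3;  a_12 = 12;  a_13 = 5;  a_14 = 12;  a_15 = 2
  a_16 = 3;  a_17 = 0;  a_18 = 10;  a_19 = 1;  a_20 = 6;  a_21 = 11
  a_22 = 10;  a_23 = 10;  a_24 = 2;  a_25 = 11;  a_26 = 9;  a_27 = 6
  a_28 = 12;  a_29 = 9;  a_30 = 7;  a_31 = 11;  a_32 = 12;  a_33 = 2
  a_34 = 8;  a_35 = 3;  a_36 = 10;  a_37 = 4;  a_38 = 9;  a_39 = 6
  a_40 = 4;  a_41 = 12;  a_42 = 7;  a_43 = 1;  a_44 = 2;  a_45 = 10
  a_46 = 2;  a_47 = 5;  a_48 = 2;  a_49 = 7;  a_50 = 2;  a_51 = 10
  a_52 = 7;  a_53 = 8;  a_54 = 2;  a_55 = 10;  a_56 = 5;  a_57 = 5
  a_58 = 1;  a_59 = 10;  a_60 = 7;  a_61 = 0;  a_62 = 11;  a_63 = 9
  a_64 = 4;  a_65 = 6;  a_66 = 2;  a_67 = 9;  a_68 = 1;  a_69 = 4
  a_70 = 3;  a_71 = 11;  a_72 = 7;  a_73 = 2;  a_74 = 10;  a_75 = 3
  a_76 = 0;  a_77 = 9;  a_78 = 7;  a_79 = 1;  a_80 = 6;  a_81 = 2
  a_82 = 2;  a_83 = 10;  a_84 = 7;  a_85 = 3;  a_86 = 5;  a_87 = 9
  a_88 = 11;  a_89 = 0;  a_90 = 12;  a_91 = 8;  a_92 = 10;  a_93 = 7
  a_94 = 10;  a_95 = 12;  a_96 = 12;  a_97 = 9;  a_98 = 5;  a_99 = 0
  a_100 = 8;  a_101 = 3;  a_102 = 4;  a_103 = 3;  a_104 = 9;  a_105 = 5
  a_106 = 3;  a_107 = 5;  a_108 = 9;  a_109 = 9;  a_110 = 9;  a_111 = 9
  a_112 = 0;  a_113 = 8;  a_114 = 1;  a_115 = 4;  a_116 = 8;  a_117 = 7
  a_118 = 6;  a_119 = 1;  a_120 = 11;  a_121 = 4;  a_122 = 12;  a_123 = 3
  a_124 = 11;  a_125 = 6;  a_126 = 8;  a_127 = 5;  a_128 = 11;  a_129 = 5
  a_130 = 1;  a_131 = 2;  a_132 = 10;  a_133 = 0;  a_134 = 1;  a_135 = 12
  a_136 = 12;  a_137 = 0
a_138 = 2·0 + 4·12 + 6·12 + 1·1 = 4
a_139 = 2·4 + 4·0 + 6·12 + 1·12 = 1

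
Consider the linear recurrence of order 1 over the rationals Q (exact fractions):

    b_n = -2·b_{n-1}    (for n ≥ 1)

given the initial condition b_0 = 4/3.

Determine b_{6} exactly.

b_1 = -2·4/3 = -8/3
b_2 = -2·-8/3 = 16/3
b_3 = -2·16/3 = -32/3
b_4 = -2·-32/3 = 64/3
b_5 = -2·64/3 = -128/3
b_6 = -2·-128/3 = 256/3

256/3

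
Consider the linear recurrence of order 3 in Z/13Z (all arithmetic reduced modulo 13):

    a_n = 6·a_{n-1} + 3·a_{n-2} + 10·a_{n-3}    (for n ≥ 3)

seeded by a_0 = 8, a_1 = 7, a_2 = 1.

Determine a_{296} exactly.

a_3 = 6·1 + 3·7 + 10·8 = 3
a_4 = 6·3 + 3·1 + 10·7 = 0
a_5 = 6·0 + 3·3 + 10·1 = 6
a_6 = 6·6 + 3·0 + 10·3 = 1
a_7 = 6·1 + 3·6 + 10·0 = 11
a_8 = 6·11 + 3·1 + 10·6 = 12
Continuing the recurrence:
  a_9 = 11;  a_10 = 4;  a_11 = 8;  a_12 = 1;  a_13 = 5;  a_14 = 9
  a_15 = 1;  a_16 = 5;  a_17 = 6;  a_18 = 9;  a_19 = 5;  a_20 = 0
  a_21 = 1;  a_22 = 4;  a_23 = 1;  a_24 = 2;  a_25 = 3;  a_26 = 8
  a_27 = 12;  a_28 = 9;  a_29 = 1;  a_30 = 10;  a_31 = 10;  a_32 = 9
  a_33 = 2;  a_34 = 9;  a_35 = 7;  a_36 = 11;  a_37 = 8;  a_38 = 8
  a_39 = 0;  a_40 = 0;  a_41 = 2;  a_42 = 12;  a_43 = 0;  a_44 = 4
  a_45 = 1;  a_46 = 5;  a_47 = 8;  a_48 = 8;  a_49 = 5;  a_50 = 4
  a_51 = 2;  a_52 = 9;  a_53 = 9;  a_54 = 10;  a_55 = 8;  a_56 = 12
  a_57 = 1;  a_58 = 5;  a_59 = 10;  a_60 = 7;  a_61 = 5;  a_62 = 8
  a_63 = 3;  a_64 = 1;  a_65 = 4;  a_66 = 5;  a_67 = 0;  a_68 = 3
  a_69 = 3;  a_70 = 1;  a_71 = 6;  a_72 = 4;  a_73 = 0;  a_74 = 7
  a_75 = 4;  a_76 = 6;  a_77 = 1;  a_78 = 12;  a_79 = 5;  a_80 = 11
  a_81 = 6;  a_82 = 2;  a_83 = 10;  a_84 = 9;  a_85 = 0;  a_86 = 10
  a_87 = 7;  a_88 = 7;  a_89 = 7;  a_90 = 3;  a_91 = 5;  a_92 = 5
  a_93 = 10;  a_94 = 8;  a_95 = 11;  a_96 = 8;  a_97 = 5;  a_98 = 8
  a_99 = 0;  a_100 = 9;  a_101 = 4;  a_102 = 12;  a_103 = 5;  a_104 = 2
  a_105 = 4;  a_106 = 2;  a_107 = 5;  a_108 = 11;  a_109 = 10;  a_110 = 0
  a_111 = 10;  a_112 = 4;  a_113 = 2;  a_114 = 7;  a_115 = 10;  a_116 = 10
  a_117 = 4;  a_118 = 11;  a_119 = 9;  a_120 = 10;  a_121 = 2;  a_122 = 2
  a_123 = 1;  a_124 = 6;  a_125 = 7;  a_126 = 5;  a_127 = 7;  a_128 = 10
  a_129 = 1;  a_130 = 2;  a_131 = 11;  a_132 = 4;  a_133 = 12;  a_134 = 12
  a_135 = 5;  a_136 = 4;  a_137 = 3;  a_138 = 2;  a_139 = 9;  a_140 = 12
  a_141 = 2;  a_142 = 8;  a_143 = 5;  a_144 = 9;  a_145 = 6;  a_146 = 9
  a_147 = 6;  a_148 = 6;  a_149 = 1;  a_150 = 6;  a_151 = 8;  a_152 = 11
  a_153 = 7;  a_154 = 12;  a_155 = 8;  a_156 = 11;  a_157 = 2;  a_158 = 8
  a_159 = 8;  a_160 = 1;  a_161 = 6;  a_162 = 2;  a_163 = 1;  a_164 = 7
  a_165 = 0;  a_166 = 5;  a_167 = 9;  a_168 = 4;  a_169 = 10;  a_170 = 6
  a_171 = 2;  a_172 = 0;  a_173 = 1;  a_174 = 0;  a_175 = 3;  a_176 = 2
  a_177 = 8;  a_178 = 6;  a_179 = 2;  a_180 = 6;  a_181 = 11;  a_182 = 0
  a_183 = 2;  a_184 = 5;  a_185 = 10;  a_186 = 4;  a_187 = 0;  a_188 = 8
  a_189 = 10;  a_190 = 6;  a_191 = 3;  a_192 = 6;  a_193 = 1;  a_194 = 2
  a_195 = 10;  a_196 = 11;  a_197 = 12;  a_198 = 10;  a_199 = 11;  a_200 = 8
  a_201 = 12;  a_202 = 11;  a_203 = 0;  a_204 = 10;  a_205 = 1;  a_206 = 10
  a_207 = 7;  a_208 = 4;  a_209 = 2;  a_210 = 3;  a_211 = 12;  a_212 = 10
  a_213 = 9;  a_214 = 9;  a_215 = 12;  a_216 = 7;  a_217 = 12;  a_218 = 5
  a_219 = 6;  a_220 = 2;  a_221 = 2;  a_222 = 0;  a_223 = 0;  a_224 = 7
  a_225 = 3;  a_226 = 0;  a_227 = 1;  a_228 = 10;  a_229 = 11;  a_230 = 2
  a_231 = 2;  a_232 = 11;  a_233 = 1;  a_234 = 7;  a_235 = 12;  a_236 = 12
  a_237 = 9;  a_238 = 2;  a_239 = 3;  a_240 = 10;  a_241 = 11;  a_242 = 9
  a_243 = 5;  a_244 = 11;  a_245 = 2;  a_246 = 4;  a_247 = 10;  a_248 = 1
  a_249 = 11;  a_250 = 0;  a_251 = 4;  a_252 = 4;  a_253 = 10;  a_254 = 8
  a_255 = 1;  a_256 = 0;  a_257 = 5;  a_258 = 1;  a_259 = 8;  a_260 = 10
  a_261 = 3;  a_262 = 11;  a_263 = 6;  a_264 = 8;  a_265 = 7;  a_266 = 9
  a_267 = 12;  a_268 = 0;  a_269 = 9;  a_270 = 5;  a_271 = 5;  a_272 = 5
  a_273 = 4;  a_274 = 11;  a_275 = 11;  a_276 = 9;  a_277 = 2;  a_278 = 6
  a_279 = 2;  a_280 = 11;  a_281 = 2;  a_282 = 0;  a_283 = 12;  a_284 = 1
  a_285 = 3;  a_286 = 11;  a_287 = 7;  a_288 = 1;  a_289 = 7;  a_290 = 11
  a_291 = 6;  a_292 = 9;  a_293 = 0;  a_294 = 9
a_295 = 6·9 + 3·0 + 10·9 = 1
a_296 = 6·1 + 3·9 + 10·0 = 7

7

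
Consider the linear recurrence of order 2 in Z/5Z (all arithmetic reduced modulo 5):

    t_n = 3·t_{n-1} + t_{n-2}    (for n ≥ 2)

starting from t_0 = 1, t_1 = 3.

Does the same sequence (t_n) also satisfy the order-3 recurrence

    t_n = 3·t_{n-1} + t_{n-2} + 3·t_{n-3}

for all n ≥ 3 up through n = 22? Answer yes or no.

no

Terms t_0..t_22: 1, 3, 0, 3, 4, 0, 4, 2, 0, 2, 1, 0, 1, 3, 0, 3, 4, 0, 4, 2, 0, 2, 1
n=3: candidate gives 1, actual t_3 = 3 ✗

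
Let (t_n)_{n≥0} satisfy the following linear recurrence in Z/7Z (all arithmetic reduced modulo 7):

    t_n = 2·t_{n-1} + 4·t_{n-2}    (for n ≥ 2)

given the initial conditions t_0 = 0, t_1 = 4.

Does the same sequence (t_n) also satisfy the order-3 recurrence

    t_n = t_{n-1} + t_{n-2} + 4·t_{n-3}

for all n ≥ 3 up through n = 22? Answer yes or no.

Terms t_0..t_22: 0, 4, 1, 4, 5, 5, 2, 3, 0, 5, 3, 5, 1, 1, 6, 2, 0, 1, 2, 1, 3, 3, 4
n=3: candidate gives 5, actual t_3 = 4 ✗

no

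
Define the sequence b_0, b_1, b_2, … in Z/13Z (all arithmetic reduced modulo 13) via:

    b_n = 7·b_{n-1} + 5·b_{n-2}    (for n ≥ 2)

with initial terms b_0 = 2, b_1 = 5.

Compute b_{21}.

b_2 = 7·5 + 5·2 = 6
b_3 = 7·6 + 5·5 = 2
b_4 = 7·2 + 5·6 = 5
(b_3, b_4) = (2, 5) = (b_0, b_1), so the sequence has period 3.
21 ≡ 0 (mod 3), hence b_21 = b_0 = 2.

2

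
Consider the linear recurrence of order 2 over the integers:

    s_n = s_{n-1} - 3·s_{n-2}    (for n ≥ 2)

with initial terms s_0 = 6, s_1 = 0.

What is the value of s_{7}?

-288

s_2 = 1·0 + -3·6 = -18
s_3 = 1·-18 + -3·0 = -18
s_4 = 1·-18 + -3·-18 = 36
s_5 = 1·36 + -3·-18 = 90
s_6 = 1·90 + -3·36 = -18
s_7 = 1·-18 + -3·90 = -288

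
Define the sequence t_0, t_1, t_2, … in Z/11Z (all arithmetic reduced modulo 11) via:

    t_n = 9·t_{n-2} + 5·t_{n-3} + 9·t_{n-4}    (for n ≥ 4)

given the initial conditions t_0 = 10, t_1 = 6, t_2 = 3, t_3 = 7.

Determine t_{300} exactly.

10

t_4 = 0·7 + 9·3 + 5·6 + 9·10 = 4
t_5 = 0·4 + 9·7 + 5·3 + 9·6 = 0
t_6 = 0·0 + 9·4 + 5·7 + 9·3 = 10
t_7 = 0·10 + 9·0 + 5·4 + 9·7 = 6
t_8 = 0·6 + 9·10 + 5·0 + 9·4 = 5
t_9 = 0·5 + 9·6 + 5·10 + 9·0 = 5
Continuing the recurrence:
  t_10 = 0;  t_11 = 3;  t_12 = 4;  t_13 = 6;  t_14 = 7;  t_15 = 2
  t_16 = 8;  t_17 = 8;  t_18 = 2;  t_19 = 9;  t_20 = 9;  t_21 = 9
  t_22 = 1;  t_23 = 9;  t_24 = 3;  t_25 = 2;  t_26 = 4;  t_27 = 4
  t_28 = 7;  t_29 = 8;  t_30 = 9;  t_31 = 0;  t_32 = 8;  t_33 = 7
  t_34 = 10;  t_35 = 4;  t_36 = 10;  t_37 = 6;  t_38 = 2;  t_39 = 8
  t_40 = 6;  t_41 = 4;  t_42 = 2;  t_43 = 6;  t_44 = 4;  t_45 = 1
  t_46 = 7;  t_47 = 6;  t_48 = 5;  t_49 = 10;  t_50 = 6;  t_51 = 4
  t_52 = 6;  t_53 = 2;  t_54 = 7;  t_55 = 7;  t_56 = 6;  t_57 = 6
  t_58 = 9;  t_59 = 4;  t_60 = 0;  t_61 = 3;  t_62 = 2;  t_63 = 8
  t_64 = 0;  t_65 = 10;  t_66 = 3;  t_67 = 8;  t_68 = 0;  t_69 = 1
  t_70 = 1;  t_71 = 4;  t_72 = 3;  t_73 = 6;  t_74 = 1;  t_75 = 6
  t_76 = 0;  t_77 = 3;  t_78 = 6;  t_79 = 4;  t_80 = 3;  t_81 = 5
  t_82 = 2;  t_83 = 8;  t_84 = 4;  t_85 = 6;  t_86 = 6;  t_87 = 3
  t_88 = 10;  t_89 = 1;  t_90 = 5;  t_91 = 9;  t_92 = 8;  t_93 = 5
  t_94 = 8;  t_95 = 1;  t_96 = 4;  t_97 = 6;  t_98 = 3;  t_99 = 6
  t_100 = 5;  t_101 = 2;  t_102 = 3;  t_103 = 9;  t_104 = 5;  t_105 = 4
  t_106 = 7;  t_107 = 10;  t_108 = 7;  t_109 = 7;  t_110 = 0;  t_111 = 1
  t_112 = 10;  t_113 = 6;  t_114 = 7;  t_115 = 3;  t_116 = 7;  t_117 = 6
  t_118 = 9;  t_119 = 6;  t_120 = 9;  t_121 = 10;  t_122 = 5;  t_123 = 2
  t_124 = 0;  t_125 = 1;  t_126 = 0;  t_127 = 5;  t_128 = 5;  t_129 = 10
  t_130 = 4;  t_131 = 6;  t_132 = 10;  t_133 = 10;  t_134 = 2;  t_135 = 7
  t_136 = 4;  t_137 = 9;  t_138 = 1;  t_139 = 10;  t_140 = 2;  t_141 = 0
  t_142 = 0;  t_143 = 1;  t_144 = 7;  t_145 = 9;  t_146 = 2;  t_147 = 4
  t_148 = 5;  t_149 = 6;  t_150 = 6;  t_151 = 5;  t_152 = 8;  t_153 = 8
  t_154 = 8;  t_155 = 3;  t_156 = 8;  t_157 = 7;  t_158 = 5;  t_159 = 9
  t_160 = 9;  t_161 = 4;  t_162 = 6;  t_163 = 8;  t_164 = 1;  t_165 = 6
  t_166 = 4;  t_167 = 10;  t_168 = 9;  t_169 = 10;  t_170 = 2;  t_171 = 5
  t_172 = 6;  t_173 = 2;  t_174 = 9;  t_175 = 5;  t_176 = 2;  t_177 = 9
  t_178 = 3;  t_179 = 4;  t_180 = 2;  t_181 = 0;  t_182 = 10;  t_183 = 2
  t_184 = 9;  t_185 = 2;  t_186 = 5;  t_187 = 4;  t_188 = 4;  t_189 = 2
  t_190 = 2;  t_191 = 8;  t_192 = 9;  t_193 = 1;  t_194 = 7;  t_195 = 5
  t_196 = 6;  t_197 = 1;  t_198 = 10;  t_199 = 7;  t_200 = 6;  t_201 = 1
  t_202 = 3;  t_203 = 3;  t_204 = 9;  t_205 = 7;  t_206 = 2;  t_207 = 3
  t_208 = 2;  t_209 = 1;  t_210 = 7;  t_211 = 2;  t_212 = 9;  t_213 = 7
  t_214 = 0;  t_215 = 5;  t_216 = 6;  t_217 = 9;  t_218 = 2;  t_219 = 2
  t_220 = 7;  t_221 = 10;  t_222 = 3;  t_223 = 0;  t_224 = 8;  t_225 = 6
  t_226 = 0;  t_227 = 6;  t_228 = 3;  t_229 = 9;  t_230 = 2;  t_231 = 7
  t_232 = 2;  t_233 = 0;  t_234 = 5;  t_235 = 7;  t_236 = 8;  t_237 = 0
  t_238 = 9;  t_239 = 4;  t_240 = 10;  t_241 = 4;  t_242 = 4;  t_243 = 1
  t_244 = 3;  t_245 = 10;  t_246 = 2;  t_247 = 4;  t_248 = 7;  t_249 = 4
  t_250 = 2;  t_251 = 8;  t_252 = 2;  t_253 = 8;  t_254 = 10;  t_255 = 0
  t_256 = 5;  t_257 = 1;  t_258 = 3;  t_259 = 1;  t_260 = 0;  t_261 = 0
  t_262 = 10;  t_263 = 9;  t_264 = 2;  t_265 = 10;  t_266 = 10;  t_267 = 5
  t_268 = 4;  t_269 = 9;  t_270 = 8;  t_271 = 3;  t_272 = 10;  t_273 = 5
  t_274 = 1;  t_275 = 1;  t_276 = 3;  t_277 = 4;  t_278 = 8;  t_279 = 5
  t_280 = 9;  t_281 = 0;  t_282 = 2;  t_283 = 2;  t_284 = 0;  t_285 = 6
  t_286 = 6;  t_287 = 6;  t_288 = 7;  t_289 = 6;  t_290 = 4;  t_291 = 0
  t_292 = 8;  t_293 = 8;  t_294 = 9;  t_295 = 2;  t_296 = 6;  t_297 = 3
  t_298 = 2
t_299 = 0·2 + 9·3 + 5·6 + 9·2 = 9
t_300 = 0·9 + 9·2 + 5·3 + 9·6 = 10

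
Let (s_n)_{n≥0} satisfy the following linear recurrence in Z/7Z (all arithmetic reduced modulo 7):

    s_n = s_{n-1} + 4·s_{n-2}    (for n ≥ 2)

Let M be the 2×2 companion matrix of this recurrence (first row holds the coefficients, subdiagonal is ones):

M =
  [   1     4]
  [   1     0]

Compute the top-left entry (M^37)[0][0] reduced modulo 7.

1

(M^37)[0][0] is the top entry after applying M 37 times to the unit state (1, 0). Equivalently it is h_{38} for the auxiliary sequence (h_n) obeying the same recurrence with h_1 = 1 and h_i = 0 for 0 ≤ i < 1:
h_2 = 1·1 + 4·0 = 1
h_3 = 1·1 + 4·1 = 5
h_4 = 1·5 + 4·1 = 2
h_5 = 1·2 + 4·5 = 1
h_6 = 1·1 + 4·2 = 2
h_7 = 1·2 + 4·1 = 6
h_8 = 1·6 + 4·2 = 0
h_9 = 1·0 + 4·6 = 3
h_10 = 1·3 + 4·0 = 3
h_11 = 1·3 + 4·3 = 1
h_12 = 1·1 + 4·3 = 6
h_13 = 1·6 + 4·1 = 3
h_14 = 1·3 + 4·6 = 6
h_15 = 1·6 + 4·3 = 4
h_16 = 1·4 + 4·6 = 0
h_17 = 1·0 + 4·4 = 2
h_18 = 1·2 + 4·0 = 2
h_19 = 1·2 + 4·2 = 3
h_20 = 1·3 + 4·2 = 4
h_21 = 1·4 + 4·3 = 2
h_22 = 1·2 + 4·4 = 4
h_23 = 1·4 + 4·2 = 5
h_24 = 1·5 + 4·4 = 0
h_25 = 1·0 + 4·5 = 6
h_26 = 1·6 + 4·0 = 6
h_27 = 1·6 + 4·6 = 2
h_28 = 1·2 + 4·6 = 5
h_29 = 1·5 + 4·2 = 6
h_30 = 1·6 + 4·5 = 5
h_31 = 1·5 + 4·6 = 1
h_32 = 1·1 + 4·5 = 0
h_33 = 1·0 + 4·1 = 4
h_34 = 1·4 + 4·0 = 4
h_35 = 1·4 + 4·4 = 6
h_36 = 1·6 + 4·4 = 1
h_37 = 1·1 + 4·6 = 4
h_38 = 1·4 + 4·1 = 1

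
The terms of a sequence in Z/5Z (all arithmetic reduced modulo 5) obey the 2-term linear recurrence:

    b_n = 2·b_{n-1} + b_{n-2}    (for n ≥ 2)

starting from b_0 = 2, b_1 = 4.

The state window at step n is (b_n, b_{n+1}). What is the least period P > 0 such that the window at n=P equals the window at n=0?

n=0: window = (2, 4)
n=1: window = (4, 0)
n=2: window = (0, 4)
n=3: window = (4, 3)
n=4: window = (3, 0)
n=5: window = (0, 3)
n=6: window = (3, 1)
n=7: window = (1, 0)
n=8: window = (0, 1)
n=9: window = (1, 2)
n=10: window = (2, 0)
n=11: window = (0, 2)
n=12: window = (2, 4)
window at n=12 equals window at n=0 → period = 12

12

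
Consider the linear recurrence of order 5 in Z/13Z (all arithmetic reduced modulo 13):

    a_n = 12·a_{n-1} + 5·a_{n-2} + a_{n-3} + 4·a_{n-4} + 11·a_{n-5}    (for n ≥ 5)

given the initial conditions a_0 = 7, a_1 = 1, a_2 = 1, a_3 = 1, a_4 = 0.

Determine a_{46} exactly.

8

a_5 = 12·0 + 5·1 + 1·1 + 4·1 + 11·7 = 9
a_6 = 12·9 + 5·0 + 1·1 + 4·1 + 11·1 = 7
a_7 = 12·7 + 5·9 + 1·0 + 4·1 + 11·1 = 1
a_8 = 12·1 + 5·7 + 1·9 + 4·0 + 11·1 = 2
a_9 = 12·2 + 5·1 + 1·7 + 4·9 + 11·0 = 7
a_10 = 12·7 + 5·2 + 1·1 + 4·7 + 11·9 = 1
a_11 = 12·1 + 5·7 + 1·2 + 4·1 + 11·7 = 0
a_12 = 12·0 + 5·1 + 1·7 + 4·2 + 11·1 = 5
a_13 = 12·5 + 5·0 + 1·1 + 4·7 + 11·2 = 7
a_14 = 12·7 + 5·5 + 1·0 + 4·1 + 11·7 = 8
a_15 = 12·8 + 5·7 + 1·5 + 4·0 + 11·1 = 4
a_16 = 12·4 + 5·8 + 1·7 + 4·5 + 11·0 = 11
a_17 = 12·11 + 5·4 + 1·8 + 4·7 + 11·5 = 9
a_18 = 12·9 + 5·11 + 1·4 + 4·8 + 11·7 = 3
a_19 = 12·3 + 5·9 + 1·11 + 4·4 + 11·8 = 1
a_20 = 12·1 + 5·3 + 1·9 + 4·11 + 11·4 = 7
a_21 = 12·7 + 5·1 + 1·3 + 4·9 + 11·11 = 2
a_22 = 12·2 + 5·7 + 1·1 + 4·3 + 11·9 = 2
a_23 = 12·2 + 5·2 + 1·7 + 4·1 + 11·3 = 0
a_24 = 12·0 + 5·2 + 1·2 + 4·7 + 11·1 = 12
a_25 = 12·12 + 5·0 + 1·2 + 4·2 + 11·7 = 10
a_26 = 12·10 + 5·12 + 1·0 + 4·2 + 11·2 = 2
a_27 = 12·2 + 5·10 + 1·12 + 4·0 + 11·2 = 4
a_28 = 12·4 + 5·2 + 1·10 + 4·12 + 11·0 = 12
a_29 = 12·12 + 5·4 + 1·2 + 4·10 + 11·12 = 0
a_30 = 12·0 + 5·12 + 1·4 + 4·2 + 11·10 = 0
a_31 = 12·0 + 5·0 + 1·12 + 4·4 + 11·2 = 11
a_32 = 12·11 + 5·0 + 1·0 + 4·12 + 11·4 = 3
a_33 = 12·3 + 5·11 + 1·0 + 4·0 + 11·12 = 2
a_34 = 12·2 + 5·3 + 1·11 + 4·0 + 11·0 = 11
a_35 = 12·11 + 5·2 + 1·3 + 4·11 + 11·0 = 7
a_36 = 12·7 + 5·11 + 1·2 + 4·3 + 11·11 = 1
a_37 = 12·1 + 5·7 + 1·11 + 4·2 + 11·3 = 8
a_38 = 12·8 + 5·1 + 1·7 + 4·11 + 11·2 = 5
a_39 = 12·5 + 5·8 + 1·1 + 4·7 + 11·11 = 3
a_40 = 12·3 + 5·5 + 1·8 + 4·1 + 11·7 = 7
a_41 = 12·7 + 5·3 + 1·5 + 4·8 + 11·1 = 4
a_42 = 12·4 + 5·7 + 1·3 + 4·5 + 11·8 = 12
a_43 = 12·12 + 5·4 + 1·7 + 4·3 + 11·5 = 4
a_44 = 12·4 + 5·12 + 1·4 + 4·7 + 11·3 = 4
a_45 = 12·4 + 5·4 + 1·12 + 4·4 + 11·7 = 4
a_46 = 12·4 + 5·4 + 1·4 + 4·12 + 11·4 = 8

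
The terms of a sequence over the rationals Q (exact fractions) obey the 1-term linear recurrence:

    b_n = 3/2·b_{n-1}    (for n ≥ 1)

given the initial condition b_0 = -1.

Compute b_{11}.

-177147/2048

b_1 = 3/2·-1 = -3/2
b_2 = 3/2·-3/2 = -9/4
b_3 = 3/2·-9/4 = -27/8
b_4 = 3/2·-27/8 = -81/16
b_5 = 3/2·-81/16 = -243/32
b_6 = 3/2·-243/32 = -729/64
b_7 = 3/2·-729/64 = -2187/128
b_8 = 3/2·-2187/128 = -6561/256
b_9 = 3/2·-6561/256 = -19683/512
b_10 = 3/2·-19683/512 = -59049/1024
b_11 = 3/2·-59049/1024 = -177147/2048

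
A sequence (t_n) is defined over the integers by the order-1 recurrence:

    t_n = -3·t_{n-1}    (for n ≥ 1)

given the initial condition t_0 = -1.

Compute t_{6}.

-729

t_1 = -3·-1 = 3
t_2 = -3·3 = -9
t_3 = -3·-9 = 27
t_4 = -3·27 = -81
t_5 = -3·-81 = 243
t_6 = -3·243 = -729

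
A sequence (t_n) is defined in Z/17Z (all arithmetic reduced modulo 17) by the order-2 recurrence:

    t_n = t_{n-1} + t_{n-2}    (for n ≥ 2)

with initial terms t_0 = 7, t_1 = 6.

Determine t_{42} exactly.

15

t_2 = 1·6 + 1·7 = 13
t_3 = 1·13 + 1·6 = 2
t_4 = 1·2 + 1·13 = 15
t_5 = 1·15 + 1·2 = 0
t_6 = 1·0 + 1·15 = 15
t_7 = 1·15 + 1·0 = 15
t_8 = 1·15 + 1·15 = 13
t_9 = 1·13 + 1·15 = 11
t_10 = 1·11 + 1·13 = 7
t_11 = 1·7 + 1·11 = 1
t_12 = 1·1 + 1·7 = 8
t_13 = 1·8 + 1·1 = 9
t_14 = 1·9 + 1·8 = 0
t_15 = 1·0 + 1·9 = 9
t_16 = 1·9 + 1·0 = 9
t_17 = 1·9 + 1·9 = 1
t_18 = 1·1 + 1·9 = 10
t_19 = 1·10 + 1·1 = 11
t_20 = 1·11 + 1·10 = 4
t_21 = 1·4 + 1·11 = 15
t_22 = 1·15 + 1·4 = 2
t_23 = 1·2 + 1·15 = 0
t_24 = 1·0 + 1·2 = 2
t_25 = 1·2 + 1·0 = 2
t_26 = 1·2 + 1·2 = 4
t_27 = 1·4 + 1·2 = 6
t_28 = 1·6 + 1·4 = 10
t_29 = 1·10 + 1·6 = 16
t_30 = 1·16 + 1·10 = 9
t_31 = 1·9 + 1·16 = 8
t_32 = 1·8 + 1·9 = 0
t_33 = 1·0 + 1·8 = 8
t_34 = 1·8 + 1·0 = 8
t_35 = 1·8 + 1·8 = 16
t_36 = 1·16 + 1·8 = 7
t_37 = 1·7 + 1·16 = 6
t_38 = 1·6 + 1·7 = 13
t_39 = 1·13 + 1·6 = 2
t_40 = 1·2 + 1·13 = 15
t_41 = 1·15 + 1·2 = 0
t_42 = 1·0 + 1·15 = 15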